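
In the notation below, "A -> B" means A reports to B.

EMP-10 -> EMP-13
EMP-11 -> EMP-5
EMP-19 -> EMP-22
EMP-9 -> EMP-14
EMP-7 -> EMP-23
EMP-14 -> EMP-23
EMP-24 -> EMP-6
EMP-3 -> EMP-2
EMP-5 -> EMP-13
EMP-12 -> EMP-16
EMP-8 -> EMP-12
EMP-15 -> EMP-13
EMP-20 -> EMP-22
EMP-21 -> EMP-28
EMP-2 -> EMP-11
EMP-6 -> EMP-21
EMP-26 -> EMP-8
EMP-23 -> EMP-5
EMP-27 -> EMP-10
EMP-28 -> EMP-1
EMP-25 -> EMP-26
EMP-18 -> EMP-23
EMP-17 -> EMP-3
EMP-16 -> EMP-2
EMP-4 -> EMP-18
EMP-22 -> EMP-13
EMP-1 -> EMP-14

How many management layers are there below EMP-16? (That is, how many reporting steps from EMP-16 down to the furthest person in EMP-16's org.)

The longest chain under EMP-16 runs EMP-16 → EMP-12 → EMP-8 → EMP-26 → EMP-25, which is 4 levels below EMP-16.

4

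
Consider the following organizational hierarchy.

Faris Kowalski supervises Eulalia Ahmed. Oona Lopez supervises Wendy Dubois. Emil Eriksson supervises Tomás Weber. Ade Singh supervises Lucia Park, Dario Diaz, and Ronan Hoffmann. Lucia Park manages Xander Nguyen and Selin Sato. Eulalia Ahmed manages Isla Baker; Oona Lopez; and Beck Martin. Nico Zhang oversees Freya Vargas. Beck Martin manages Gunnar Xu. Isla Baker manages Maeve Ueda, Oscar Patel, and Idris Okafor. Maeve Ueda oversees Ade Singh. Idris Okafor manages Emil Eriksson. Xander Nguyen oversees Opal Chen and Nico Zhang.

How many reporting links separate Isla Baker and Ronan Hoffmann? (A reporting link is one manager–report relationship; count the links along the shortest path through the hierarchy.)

Ronan Hoffmann is in Isla Baker's organization: the chain from Ronan Hoffmann up to Isla Baker is Ronan Hoffmann → Ade Singh → Maeve Ueda → Isla Baker, which is 3 links.

3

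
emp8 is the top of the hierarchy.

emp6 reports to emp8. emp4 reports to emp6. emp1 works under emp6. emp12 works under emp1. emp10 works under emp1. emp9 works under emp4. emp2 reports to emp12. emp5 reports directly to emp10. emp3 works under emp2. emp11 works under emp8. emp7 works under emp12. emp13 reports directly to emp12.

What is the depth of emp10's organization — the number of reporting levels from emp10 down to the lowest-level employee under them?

1

The longest chain under emp10 runs emp10 → emp5, which is 1 level below emp10.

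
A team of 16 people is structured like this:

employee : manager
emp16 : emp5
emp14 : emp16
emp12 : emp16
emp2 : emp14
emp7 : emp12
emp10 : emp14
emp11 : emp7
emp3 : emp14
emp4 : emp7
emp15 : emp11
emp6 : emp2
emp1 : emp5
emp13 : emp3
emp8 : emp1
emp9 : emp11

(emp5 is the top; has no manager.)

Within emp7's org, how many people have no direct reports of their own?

3

The people in emp7's organization with no one reporting to them are emp4, emp9, emp15. That is 3.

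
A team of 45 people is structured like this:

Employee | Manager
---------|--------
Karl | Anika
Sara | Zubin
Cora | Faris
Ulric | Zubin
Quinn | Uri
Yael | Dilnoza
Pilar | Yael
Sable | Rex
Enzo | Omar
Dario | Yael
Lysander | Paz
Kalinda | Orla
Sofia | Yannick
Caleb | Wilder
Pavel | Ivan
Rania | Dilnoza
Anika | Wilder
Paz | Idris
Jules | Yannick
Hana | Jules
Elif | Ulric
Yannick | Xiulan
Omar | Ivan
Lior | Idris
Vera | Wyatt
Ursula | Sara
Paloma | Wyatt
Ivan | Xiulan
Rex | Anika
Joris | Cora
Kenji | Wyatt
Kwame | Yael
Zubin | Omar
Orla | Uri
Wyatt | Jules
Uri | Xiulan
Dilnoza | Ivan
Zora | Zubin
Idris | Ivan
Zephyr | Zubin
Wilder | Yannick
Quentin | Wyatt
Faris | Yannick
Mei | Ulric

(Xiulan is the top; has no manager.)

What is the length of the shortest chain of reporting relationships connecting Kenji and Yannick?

3

Kenji is in Yannick's organization: the chain from Kenji up to Yannick is Kenji → Wyatt → Jules → Yannick, which is 3 links.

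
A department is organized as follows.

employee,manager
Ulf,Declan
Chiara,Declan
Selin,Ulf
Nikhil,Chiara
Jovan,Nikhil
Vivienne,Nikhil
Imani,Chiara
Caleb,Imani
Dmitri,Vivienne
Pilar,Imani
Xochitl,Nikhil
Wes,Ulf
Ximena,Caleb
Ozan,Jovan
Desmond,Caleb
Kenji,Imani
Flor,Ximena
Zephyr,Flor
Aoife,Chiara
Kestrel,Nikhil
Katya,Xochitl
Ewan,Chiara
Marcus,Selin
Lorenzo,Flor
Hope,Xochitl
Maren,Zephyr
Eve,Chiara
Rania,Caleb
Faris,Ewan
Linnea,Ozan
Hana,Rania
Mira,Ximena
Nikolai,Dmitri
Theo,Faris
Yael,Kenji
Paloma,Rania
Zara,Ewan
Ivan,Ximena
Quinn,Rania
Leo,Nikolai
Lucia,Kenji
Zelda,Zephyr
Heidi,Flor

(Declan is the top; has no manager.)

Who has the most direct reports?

Chiara

Direct-report counts: Declan has 2; Chiara has 5; Ewan has 2; Faris has 1; Imani has 3; Kenji has 2; Caleb has 3; Rania has 3; Ximena has 3; Flor has 3; Zephyr has 2; Nikhil has 4; Xochitl has 2; Vivienne has 1; Dmitri has 1; Nikolai has 1; Jovan has 1; Ozan has 1; Ulf has 2; Selin has 1. The largest is 5, held by Chiara.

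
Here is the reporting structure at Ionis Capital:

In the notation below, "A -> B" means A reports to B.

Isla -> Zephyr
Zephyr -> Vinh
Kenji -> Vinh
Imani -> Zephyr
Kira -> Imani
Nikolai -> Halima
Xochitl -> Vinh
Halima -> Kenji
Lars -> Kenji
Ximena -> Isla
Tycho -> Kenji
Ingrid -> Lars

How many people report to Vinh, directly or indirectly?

12

Vinh directly manages Zephyr, Kenji, Xochitl. Under Zephyr: Imani, Kira, Isla, Ximena (4). Under Kenji: Lars, Ingrid, Tycho, Halima, Nikolai (5). Xochitl has no reports. So Vinh's organization is 3 direct reports plus everyone under them: 5 + 6 + 1 = 12.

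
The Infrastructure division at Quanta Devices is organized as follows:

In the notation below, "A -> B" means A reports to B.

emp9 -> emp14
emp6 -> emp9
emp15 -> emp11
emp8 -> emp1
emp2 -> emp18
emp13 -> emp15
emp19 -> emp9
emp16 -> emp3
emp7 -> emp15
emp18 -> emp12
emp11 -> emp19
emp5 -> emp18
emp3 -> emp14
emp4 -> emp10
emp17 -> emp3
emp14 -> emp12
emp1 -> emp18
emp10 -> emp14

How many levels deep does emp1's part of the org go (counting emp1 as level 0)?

1

The longest chain under emp1 runs emp1 → emp8, which is 1 level below emp1.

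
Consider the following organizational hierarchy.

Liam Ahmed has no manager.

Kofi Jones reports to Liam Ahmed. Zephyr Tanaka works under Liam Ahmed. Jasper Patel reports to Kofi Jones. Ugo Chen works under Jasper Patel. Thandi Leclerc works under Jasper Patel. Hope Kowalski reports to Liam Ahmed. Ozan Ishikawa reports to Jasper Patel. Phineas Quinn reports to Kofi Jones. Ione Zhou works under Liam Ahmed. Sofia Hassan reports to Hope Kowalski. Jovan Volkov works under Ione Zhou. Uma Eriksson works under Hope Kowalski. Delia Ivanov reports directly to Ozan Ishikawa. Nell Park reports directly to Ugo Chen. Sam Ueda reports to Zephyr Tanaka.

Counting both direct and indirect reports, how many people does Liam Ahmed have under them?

Liam Ahmed directly manages Kofi Jones, Zephyr Tanaka, Hope Kowalski, Ione Zhou. Under Kofi Jones: Phineas Quinn, Jasper Patel, Ozan Ishikawa, Delia Ivanov, Thandi Leclerc, Ugo Chen, Nell Park (7). Under Zephyr Tanaka: Sam Ueda (1). Under Hope Kowalski: Uma Eriksson, Sofia Hassan (2). Under Ione Zhou: Jovan Volkov (1). So Liam Ahmed's organization is 4 direct reports plus everyone under them: 8 + 2 + 3 + 2 = 15.

15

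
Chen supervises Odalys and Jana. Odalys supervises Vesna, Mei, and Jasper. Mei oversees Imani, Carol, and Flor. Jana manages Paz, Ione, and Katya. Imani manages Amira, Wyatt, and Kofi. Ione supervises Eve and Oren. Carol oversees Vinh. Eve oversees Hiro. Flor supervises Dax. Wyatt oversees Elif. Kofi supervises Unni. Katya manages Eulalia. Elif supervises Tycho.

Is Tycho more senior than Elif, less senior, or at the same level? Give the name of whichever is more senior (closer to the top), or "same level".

Tycho is 6 levels below Chen; Elif is 5. Elif is higher.

Elif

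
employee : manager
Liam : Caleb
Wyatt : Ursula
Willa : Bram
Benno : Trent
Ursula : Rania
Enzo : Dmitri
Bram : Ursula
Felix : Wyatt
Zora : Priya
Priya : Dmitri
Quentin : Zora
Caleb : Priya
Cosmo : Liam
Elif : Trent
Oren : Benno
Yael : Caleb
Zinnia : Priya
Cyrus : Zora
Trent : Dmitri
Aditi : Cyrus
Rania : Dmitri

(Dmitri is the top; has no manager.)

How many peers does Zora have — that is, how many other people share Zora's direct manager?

2

Zora reports to Priya. Priya's other direct reports are Caleb, Zinnia — 2 peers.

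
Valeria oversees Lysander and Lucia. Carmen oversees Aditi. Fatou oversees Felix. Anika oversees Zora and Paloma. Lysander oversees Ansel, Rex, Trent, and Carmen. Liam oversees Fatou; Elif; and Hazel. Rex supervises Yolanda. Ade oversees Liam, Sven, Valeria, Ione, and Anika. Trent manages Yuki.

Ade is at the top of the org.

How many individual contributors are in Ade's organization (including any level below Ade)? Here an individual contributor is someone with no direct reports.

12

The people in Ade's organization with no one reporting to them are Ione, Paloma, Zora, Hazel, Elif, Felix, Lucia, Aditi, Yuki, Yolanda, Ansel, Sven. That is 12.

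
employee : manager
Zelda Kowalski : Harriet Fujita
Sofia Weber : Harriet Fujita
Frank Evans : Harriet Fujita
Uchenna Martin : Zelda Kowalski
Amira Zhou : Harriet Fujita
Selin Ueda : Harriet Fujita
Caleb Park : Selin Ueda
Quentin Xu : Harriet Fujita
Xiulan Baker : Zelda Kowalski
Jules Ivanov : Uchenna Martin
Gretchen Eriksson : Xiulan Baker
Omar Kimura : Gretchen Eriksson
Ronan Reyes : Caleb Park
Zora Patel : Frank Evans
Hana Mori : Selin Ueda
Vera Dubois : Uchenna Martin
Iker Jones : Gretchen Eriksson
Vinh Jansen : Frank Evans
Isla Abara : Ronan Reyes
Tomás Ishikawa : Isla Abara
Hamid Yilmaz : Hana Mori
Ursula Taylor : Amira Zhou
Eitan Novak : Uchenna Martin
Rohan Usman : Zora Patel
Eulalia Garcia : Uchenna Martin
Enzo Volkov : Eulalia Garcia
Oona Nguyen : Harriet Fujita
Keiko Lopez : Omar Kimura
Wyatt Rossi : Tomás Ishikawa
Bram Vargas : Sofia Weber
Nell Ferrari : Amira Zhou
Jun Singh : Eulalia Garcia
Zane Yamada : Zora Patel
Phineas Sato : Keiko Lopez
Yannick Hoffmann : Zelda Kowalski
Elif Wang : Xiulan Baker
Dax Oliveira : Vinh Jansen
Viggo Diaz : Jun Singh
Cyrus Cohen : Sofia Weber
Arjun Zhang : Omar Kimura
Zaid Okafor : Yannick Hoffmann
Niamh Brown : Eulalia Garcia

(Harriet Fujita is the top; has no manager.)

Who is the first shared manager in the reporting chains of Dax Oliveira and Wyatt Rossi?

Dax Oliveira's chain of managers is Vinh Jansen, Frank Evans, Harriet Fujita. Wyatt Rossi's chain of managers is Tomás Ishikawa, Isla Abara, Ronan Reyes, Caleb Park, Selin Ueda, Harriet Fujita. The first manager that appears in both chains is Harriet Fujita.

Harriet Fujita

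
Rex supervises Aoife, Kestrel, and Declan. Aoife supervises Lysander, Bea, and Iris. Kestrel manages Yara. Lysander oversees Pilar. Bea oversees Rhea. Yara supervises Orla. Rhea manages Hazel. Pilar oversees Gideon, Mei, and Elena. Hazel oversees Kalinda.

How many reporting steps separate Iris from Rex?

2

Chain from Iris up to Rex: Iris → Aoife → Rex. That is 2 steps up, so Iris is 2 levels below Rex.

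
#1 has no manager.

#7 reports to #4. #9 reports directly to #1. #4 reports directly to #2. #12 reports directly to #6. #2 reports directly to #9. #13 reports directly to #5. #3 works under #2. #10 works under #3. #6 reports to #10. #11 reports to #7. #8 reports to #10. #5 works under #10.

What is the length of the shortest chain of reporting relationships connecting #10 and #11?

5

#10 is 2 levels below #2, and #11 is 3 levels below #2 (their lowest common manager). The shortest path runs up from #10 to #2 and back down to #11: 2 + 3 = 5 links.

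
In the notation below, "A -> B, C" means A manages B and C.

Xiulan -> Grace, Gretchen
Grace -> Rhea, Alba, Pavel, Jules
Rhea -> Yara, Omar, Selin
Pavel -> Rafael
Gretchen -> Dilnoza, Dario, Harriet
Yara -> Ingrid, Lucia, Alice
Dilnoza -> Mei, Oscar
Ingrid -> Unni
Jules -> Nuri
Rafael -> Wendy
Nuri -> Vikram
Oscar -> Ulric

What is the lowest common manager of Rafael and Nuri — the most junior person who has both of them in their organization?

Grace

Rafael's chain of managers is Pavel, Grace, Xiulan. Nuri's chain of managers is Jules, Grace, Xiulan. The first manager that appears in both chains is Grace.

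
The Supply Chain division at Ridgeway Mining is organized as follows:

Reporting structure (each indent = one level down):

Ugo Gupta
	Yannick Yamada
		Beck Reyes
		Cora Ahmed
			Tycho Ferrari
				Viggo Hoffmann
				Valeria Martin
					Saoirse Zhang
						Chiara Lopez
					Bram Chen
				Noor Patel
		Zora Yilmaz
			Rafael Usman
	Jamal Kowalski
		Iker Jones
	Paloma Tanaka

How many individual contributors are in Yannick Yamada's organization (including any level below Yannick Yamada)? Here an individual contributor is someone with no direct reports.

The people in Yannick Yamada's organization with no one reporting to them are Rafael Usman, Noor Patel, Bram Chen, Chiara Lopez, Viggo Hoffmann, Beck Reyes. That is 6.

6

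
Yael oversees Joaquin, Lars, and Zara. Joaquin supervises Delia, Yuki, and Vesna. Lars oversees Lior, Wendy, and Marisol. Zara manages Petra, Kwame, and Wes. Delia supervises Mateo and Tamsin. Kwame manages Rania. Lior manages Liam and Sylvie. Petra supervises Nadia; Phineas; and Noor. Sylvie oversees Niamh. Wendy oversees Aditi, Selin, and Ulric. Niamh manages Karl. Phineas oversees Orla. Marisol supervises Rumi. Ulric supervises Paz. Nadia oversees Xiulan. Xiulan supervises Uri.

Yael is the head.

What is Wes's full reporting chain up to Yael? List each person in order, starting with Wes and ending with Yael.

Wes reports to Zara. Zara reports to Yael. Yael is at the top.

Wes -> Zara -> Yael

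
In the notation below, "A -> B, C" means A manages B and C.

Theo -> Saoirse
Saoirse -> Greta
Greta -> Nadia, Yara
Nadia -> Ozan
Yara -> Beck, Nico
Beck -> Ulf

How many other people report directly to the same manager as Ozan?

0

Ozan reports to Nadia, and Nadia has no other direct reports. Ozan has 0 peers.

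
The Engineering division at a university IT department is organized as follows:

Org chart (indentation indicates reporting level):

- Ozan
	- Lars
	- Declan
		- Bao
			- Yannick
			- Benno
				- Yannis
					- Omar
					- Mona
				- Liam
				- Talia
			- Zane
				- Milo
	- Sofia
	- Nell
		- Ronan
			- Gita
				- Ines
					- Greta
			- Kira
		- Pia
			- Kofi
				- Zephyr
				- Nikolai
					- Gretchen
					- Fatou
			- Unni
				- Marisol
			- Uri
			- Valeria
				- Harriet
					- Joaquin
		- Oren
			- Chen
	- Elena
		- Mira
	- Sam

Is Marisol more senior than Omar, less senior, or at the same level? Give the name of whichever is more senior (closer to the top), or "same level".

Marisol

Marisol is 4 levels below Ozan; Omar is 5. Marisol is higher.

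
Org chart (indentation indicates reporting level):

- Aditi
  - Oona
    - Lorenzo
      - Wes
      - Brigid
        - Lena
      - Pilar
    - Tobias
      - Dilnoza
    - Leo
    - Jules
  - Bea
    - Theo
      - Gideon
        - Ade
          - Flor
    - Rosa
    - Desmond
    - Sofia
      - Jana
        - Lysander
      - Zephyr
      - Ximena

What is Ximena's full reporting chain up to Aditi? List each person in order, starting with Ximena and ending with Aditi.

Ximena -> Sofia -> Bea -> Aditi

Ximena reports to Sofia. Sofia reports to Bea. Bea reports to Aditi. Aditi is at the top.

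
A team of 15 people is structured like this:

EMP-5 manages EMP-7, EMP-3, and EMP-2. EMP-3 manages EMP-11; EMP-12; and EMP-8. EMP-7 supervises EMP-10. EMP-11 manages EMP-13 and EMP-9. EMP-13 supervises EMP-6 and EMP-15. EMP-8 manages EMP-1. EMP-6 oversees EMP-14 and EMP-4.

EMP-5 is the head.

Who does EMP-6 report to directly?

EMP-6 reports directly to EMP-13.

EMP-13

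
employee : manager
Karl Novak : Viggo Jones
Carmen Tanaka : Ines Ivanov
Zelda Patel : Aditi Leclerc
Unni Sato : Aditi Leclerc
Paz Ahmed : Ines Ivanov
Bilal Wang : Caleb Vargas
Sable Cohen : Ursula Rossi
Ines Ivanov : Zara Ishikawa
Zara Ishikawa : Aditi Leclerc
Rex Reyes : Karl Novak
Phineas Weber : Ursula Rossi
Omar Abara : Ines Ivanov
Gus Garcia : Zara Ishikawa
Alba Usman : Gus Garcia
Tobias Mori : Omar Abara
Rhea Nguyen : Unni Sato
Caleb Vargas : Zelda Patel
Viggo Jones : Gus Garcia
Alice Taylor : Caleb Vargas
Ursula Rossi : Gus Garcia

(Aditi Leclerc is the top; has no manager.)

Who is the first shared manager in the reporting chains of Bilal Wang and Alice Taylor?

Caleb Vargas

Bilal Wang's chain of managers is Caleb Vargas, Zelda Patel, Aditi Leclerc. Alice Taylor's chain of managers is Caleb Vargas, Zelda Patel, Aditi Leclerc. The first manager that appears in both chains is Caleb Vargas.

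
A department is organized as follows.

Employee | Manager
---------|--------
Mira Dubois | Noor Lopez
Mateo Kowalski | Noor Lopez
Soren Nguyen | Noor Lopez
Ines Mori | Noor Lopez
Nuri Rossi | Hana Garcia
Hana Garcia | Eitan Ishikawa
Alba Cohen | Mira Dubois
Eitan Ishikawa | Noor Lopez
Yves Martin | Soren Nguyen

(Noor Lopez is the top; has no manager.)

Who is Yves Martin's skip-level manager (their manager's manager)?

Yves Martin reports to Soren Nguyen, and Soren Nguyen reports to Noor Lopez. So Yves Martin's skip-level manager is Noor Lopez.

Noor Lopez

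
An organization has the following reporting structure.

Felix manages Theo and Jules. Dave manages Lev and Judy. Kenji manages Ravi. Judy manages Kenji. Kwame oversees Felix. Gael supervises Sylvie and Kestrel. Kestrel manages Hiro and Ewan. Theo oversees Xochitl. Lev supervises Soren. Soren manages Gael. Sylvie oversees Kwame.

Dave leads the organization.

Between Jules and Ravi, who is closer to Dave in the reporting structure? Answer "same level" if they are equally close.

Jules is 7 levels below Dave; Ravi is 3. Ravi is higher.

Ravi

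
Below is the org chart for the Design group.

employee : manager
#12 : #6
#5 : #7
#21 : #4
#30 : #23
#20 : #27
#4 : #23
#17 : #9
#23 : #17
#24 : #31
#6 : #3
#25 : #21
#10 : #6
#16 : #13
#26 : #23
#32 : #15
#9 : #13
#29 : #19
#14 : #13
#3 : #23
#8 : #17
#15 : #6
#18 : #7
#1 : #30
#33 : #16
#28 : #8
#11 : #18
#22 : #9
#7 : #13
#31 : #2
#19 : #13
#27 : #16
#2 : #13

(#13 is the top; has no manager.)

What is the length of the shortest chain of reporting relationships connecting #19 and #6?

#19 is 1 level below #13, and #6 is 5 levels below #13 (their lowest common manager). The shortest path runs up from #19 to #13 and back down to #6: 1 + 5 = 6 links.

6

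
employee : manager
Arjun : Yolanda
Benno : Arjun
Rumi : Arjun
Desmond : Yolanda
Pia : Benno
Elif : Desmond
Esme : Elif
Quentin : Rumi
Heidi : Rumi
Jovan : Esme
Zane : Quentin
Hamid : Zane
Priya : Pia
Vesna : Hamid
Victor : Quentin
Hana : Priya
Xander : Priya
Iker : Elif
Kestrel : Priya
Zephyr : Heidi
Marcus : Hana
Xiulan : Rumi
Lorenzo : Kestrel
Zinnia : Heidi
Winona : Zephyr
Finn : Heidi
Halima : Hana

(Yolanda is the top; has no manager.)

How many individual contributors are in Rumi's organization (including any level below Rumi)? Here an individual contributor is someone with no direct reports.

6

The people in Rumi's organization with no one reporting to them are Xiulan, Finn, Zinnia, Winona, Victor, Vesna. That is 6.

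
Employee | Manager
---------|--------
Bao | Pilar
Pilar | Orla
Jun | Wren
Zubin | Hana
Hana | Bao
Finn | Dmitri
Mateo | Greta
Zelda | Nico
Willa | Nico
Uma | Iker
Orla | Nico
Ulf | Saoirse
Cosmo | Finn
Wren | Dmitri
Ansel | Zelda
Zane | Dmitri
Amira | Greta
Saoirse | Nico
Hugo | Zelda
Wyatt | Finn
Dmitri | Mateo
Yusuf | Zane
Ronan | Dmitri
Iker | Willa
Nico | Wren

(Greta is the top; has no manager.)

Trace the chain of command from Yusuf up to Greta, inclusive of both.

Yusuf reports to Zane. Zane reports to Dmitri. Dmitri reports to Mateo. Mateo reports to Greta. Greta is at the top.

Yusuf -> Zane -> Dmitri -> Mateo -> Greta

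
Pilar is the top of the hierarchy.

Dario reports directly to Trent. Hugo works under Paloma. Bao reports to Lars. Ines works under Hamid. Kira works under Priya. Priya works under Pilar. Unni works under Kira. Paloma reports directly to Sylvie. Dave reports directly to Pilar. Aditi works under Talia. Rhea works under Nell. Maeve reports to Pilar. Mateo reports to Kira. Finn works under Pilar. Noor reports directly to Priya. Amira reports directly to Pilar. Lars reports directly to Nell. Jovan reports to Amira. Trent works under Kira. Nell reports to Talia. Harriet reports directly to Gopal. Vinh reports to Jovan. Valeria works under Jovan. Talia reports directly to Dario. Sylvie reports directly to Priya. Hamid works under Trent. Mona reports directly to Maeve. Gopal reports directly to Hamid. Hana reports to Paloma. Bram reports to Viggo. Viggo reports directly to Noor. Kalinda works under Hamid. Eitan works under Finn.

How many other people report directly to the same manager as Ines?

2

Ines reports to Hamid. Hamid's other direct reports are Kalinda, Gopal — 2 peers.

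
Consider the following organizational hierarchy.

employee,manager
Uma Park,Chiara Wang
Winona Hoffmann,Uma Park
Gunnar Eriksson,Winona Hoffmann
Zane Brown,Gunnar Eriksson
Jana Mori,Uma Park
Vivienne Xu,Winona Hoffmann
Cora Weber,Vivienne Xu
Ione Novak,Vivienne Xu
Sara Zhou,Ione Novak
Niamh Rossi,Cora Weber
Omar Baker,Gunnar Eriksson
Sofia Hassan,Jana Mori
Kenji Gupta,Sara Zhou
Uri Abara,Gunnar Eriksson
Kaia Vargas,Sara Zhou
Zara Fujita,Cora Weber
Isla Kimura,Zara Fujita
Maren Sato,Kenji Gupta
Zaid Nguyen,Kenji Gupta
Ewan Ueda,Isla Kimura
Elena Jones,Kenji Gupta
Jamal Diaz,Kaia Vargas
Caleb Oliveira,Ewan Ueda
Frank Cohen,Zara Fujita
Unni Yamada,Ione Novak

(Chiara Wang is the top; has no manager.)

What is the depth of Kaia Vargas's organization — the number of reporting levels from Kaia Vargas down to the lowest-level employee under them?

The longest chain under Kaia Vargas runs Kaia Vargas → Jamal Diaz, which is 1 level below Kaia Vargas.

1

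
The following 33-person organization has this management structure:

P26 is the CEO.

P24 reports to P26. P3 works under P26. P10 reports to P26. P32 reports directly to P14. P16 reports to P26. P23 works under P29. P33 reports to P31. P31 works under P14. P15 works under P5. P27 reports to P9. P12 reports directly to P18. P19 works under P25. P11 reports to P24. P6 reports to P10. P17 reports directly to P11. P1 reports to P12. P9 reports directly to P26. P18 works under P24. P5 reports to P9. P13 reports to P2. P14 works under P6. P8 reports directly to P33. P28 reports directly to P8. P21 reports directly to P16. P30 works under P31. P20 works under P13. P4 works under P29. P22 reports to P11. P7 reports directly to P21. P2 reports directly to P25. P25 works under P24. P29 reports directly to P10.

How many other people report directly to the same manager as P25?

2

P25 reports to P24. P24's other direct reports are P18, P11 — 2 peers.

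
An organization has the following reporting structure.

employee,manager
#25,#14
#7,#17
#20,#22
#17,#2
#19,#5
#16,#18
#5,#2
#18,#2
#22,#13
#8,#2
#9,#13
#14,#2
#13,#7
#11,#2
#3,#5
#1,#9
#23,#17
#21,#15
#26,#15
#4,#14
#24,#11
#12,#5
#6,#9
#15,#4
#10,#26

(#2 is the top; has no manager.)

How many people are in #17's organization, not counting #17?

8

#17 directly manages #7, #23. Under #7: #13, #9, #6, #1, #22, #20 (6). #23 has no reports. So #17's organization is 2 direct reports plus everyone under them: 7 + 1 = 8.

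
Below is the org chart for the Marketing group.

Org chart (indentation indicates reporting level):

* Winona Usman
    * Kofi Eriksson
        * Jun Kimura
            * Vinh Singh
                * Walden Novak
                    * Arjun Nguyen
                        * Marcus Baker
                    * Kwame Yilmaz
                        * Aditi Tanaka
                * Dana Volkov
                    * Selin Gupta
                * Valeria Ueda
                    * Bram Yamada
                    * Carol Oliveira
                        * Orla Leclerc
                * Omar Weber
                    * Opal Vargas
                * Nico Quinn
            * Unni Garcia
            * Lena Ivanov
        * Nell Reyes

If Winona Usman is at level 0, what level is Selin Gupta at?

5

Chain from Selin Gupta up to Winona Usman: Selin Gupta → Dana Volkov → Vinh Singh → Jun Kimura → Kofi Eriksson → Winona Usman. That is 5 steps up, so Selin Gupta is 5 levels below Winona Usman.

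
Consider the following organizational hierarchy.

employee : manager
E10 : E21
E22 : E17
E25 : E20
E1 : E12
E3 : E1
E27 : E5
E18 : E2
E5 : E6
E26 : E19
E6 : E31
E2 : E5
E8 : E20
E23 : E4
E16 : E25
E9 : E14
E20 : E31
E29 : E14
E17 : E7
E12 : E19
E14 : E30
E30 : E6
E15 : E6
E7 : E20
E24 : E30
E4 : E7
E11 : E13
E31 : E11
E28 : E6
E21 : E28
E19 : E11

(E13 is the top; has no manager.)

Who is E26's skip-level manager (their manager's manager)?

E26 reports to E19, and E19 reports to E11. So E26's skip-level manager is E11.

E11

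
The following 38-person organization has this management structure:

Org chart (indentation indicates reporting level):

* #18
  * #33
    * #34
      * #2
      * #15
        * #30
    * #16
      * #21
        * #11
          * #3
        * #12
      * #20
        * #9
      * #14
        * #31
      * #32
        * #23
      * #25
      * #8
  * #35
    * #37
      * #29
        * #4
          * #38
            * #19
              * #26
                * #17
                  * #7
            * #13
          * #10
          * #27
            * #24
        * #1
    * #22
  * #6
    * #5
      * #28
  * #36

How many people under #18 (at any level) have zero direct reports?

17

The people in #18's organization with no one reporting to them are #36, #28, #22, #1, #24, #10, #13, #7, #8, #25, #23, #31, #9, #12, #3, #30, #2. That is 17.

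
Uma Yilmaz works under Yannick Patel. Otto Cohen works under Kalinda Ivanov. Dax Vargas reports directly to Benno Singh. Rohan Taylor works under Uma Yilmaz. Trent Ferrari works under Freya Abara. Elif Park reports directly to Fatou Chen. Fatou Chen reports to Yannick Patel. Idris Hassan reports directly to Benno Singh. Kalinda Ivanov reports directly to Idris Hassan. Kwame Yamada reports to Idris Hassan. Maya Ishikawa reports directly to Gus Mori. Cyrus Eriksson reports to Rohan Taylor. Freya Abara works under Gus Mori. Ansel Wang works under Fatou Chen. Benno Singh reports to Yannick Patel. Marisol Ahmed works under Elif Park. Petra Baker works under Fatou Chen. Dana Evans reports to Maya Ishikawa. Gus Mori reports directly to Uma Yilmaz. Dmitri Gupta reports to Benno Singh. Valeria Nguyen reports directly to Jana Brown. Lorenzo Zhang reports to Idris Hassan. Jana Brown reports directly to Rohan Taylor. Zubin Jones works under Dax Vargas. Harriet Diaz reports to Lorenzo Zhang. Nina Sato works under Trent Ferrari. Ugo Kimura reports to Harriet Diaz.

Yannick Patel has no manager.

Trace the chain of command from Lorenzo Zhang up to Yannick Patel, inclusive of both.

Lorenzo Zhang reports to Idris Hassan. Idris Hassan reports to Benno Singh. Benno Singh reports to Yannick Patel. Yannick Patel is at the top.

Lorenzo Zhang -> Idris Hassan -> Benno Singh -> Yannick Patel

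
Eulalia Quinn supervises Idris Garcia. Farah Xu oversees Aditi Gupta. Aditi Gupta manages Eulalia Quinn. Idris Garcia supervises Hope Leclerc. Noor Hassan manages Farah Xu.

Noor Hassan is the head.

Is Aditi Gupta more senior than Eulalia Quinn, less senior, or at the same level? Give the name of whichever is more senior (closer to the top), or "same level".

Aditi Gupta

Aditi Gupta is 2 levels below Noor Hassan; Eulalia Quinn is 3. Aditi Gupta is higher.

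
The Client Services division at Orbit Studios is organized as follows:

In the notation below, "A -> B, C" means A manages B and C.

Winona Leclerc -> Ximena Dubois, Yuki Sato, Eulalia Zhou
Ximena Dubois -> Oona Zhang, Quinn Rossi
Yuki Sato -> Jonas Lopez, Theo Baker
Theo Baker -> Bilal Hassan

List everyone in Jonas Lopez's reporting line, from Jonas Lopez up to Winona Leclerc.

Jonas Lopez reports to Yuki Sato. Yuki Sato reports to Winona Leclerc. Winona Leclerc is at the top.

Jonas Lopez -> Yuki Sato -> Winona Leclerc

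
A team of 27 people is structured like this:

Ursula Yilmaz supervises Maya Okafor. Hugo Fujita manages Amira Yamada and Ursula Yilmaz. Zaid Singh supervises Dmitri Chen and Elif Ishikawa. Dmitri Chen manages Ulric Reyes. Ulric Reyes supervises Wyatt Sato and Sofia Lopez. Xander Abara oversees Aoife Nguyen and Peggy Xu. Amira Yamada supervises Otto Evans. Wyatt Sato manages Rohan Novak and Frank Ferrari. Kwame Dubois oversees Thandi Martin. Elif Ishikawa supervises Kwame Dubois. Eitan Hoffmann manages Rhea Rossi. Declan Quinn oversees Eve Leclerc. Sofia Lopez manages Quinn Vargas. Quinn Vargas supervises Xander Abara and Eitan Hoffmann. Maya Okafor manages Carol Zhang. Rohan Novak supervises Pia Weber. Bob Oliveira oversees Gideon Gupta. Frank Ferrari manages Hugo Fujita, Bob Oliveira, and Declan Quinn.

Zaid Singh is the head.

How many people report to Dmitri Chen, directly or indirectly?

Dmitri Chen directly manages Ulric Reyes. Under Ulric Reyes: Sofia Lopez, Quinn Vargas, Xander Abara, Aoife Nguyen, Peggy Xu, Eitan Hoffmann, Rhea Rossi, Wyatt Sato, Frank Ferrari, Declan Quinn, Eve Leclerc, Bob Oliveira, Gideon Gupta, Hugo Fujita, Ursula Yilmaz, Maya Okafor, Carol Zhang, Amira Yamada, Otto Evans, Rohan Novak, Pia Weber (21). That's 22 in total.

22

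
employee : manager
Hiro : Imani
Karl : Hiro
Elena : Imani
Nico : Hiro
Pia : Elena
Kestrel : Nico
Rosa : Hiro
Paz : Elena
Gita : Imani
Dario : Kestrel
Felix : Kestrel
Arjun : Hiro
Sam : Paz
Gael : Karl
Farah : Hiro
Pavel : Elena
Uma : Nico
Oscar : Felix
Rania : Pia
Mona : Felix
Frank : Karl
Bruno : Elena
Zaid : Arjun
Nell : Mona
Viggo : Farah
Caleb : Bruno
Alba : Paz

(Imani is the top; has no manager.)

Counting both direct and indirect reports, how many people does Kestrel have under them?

5

Kestrel directly manages Dario, Felix. Dario has no reports. Under Felix: Mona, Nell, Oscar (3). So Kestrel's organization is 2 direct reports plus everyone under them: 1 + 4 = 5.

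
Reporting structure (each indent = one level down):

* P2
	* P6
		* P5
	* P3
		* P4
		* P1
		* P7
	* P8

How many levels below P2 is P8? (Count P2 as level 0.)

1

Chain from P8 up to P2: P8 → P2. That is 1 step up, so P8 is 1 level below P2.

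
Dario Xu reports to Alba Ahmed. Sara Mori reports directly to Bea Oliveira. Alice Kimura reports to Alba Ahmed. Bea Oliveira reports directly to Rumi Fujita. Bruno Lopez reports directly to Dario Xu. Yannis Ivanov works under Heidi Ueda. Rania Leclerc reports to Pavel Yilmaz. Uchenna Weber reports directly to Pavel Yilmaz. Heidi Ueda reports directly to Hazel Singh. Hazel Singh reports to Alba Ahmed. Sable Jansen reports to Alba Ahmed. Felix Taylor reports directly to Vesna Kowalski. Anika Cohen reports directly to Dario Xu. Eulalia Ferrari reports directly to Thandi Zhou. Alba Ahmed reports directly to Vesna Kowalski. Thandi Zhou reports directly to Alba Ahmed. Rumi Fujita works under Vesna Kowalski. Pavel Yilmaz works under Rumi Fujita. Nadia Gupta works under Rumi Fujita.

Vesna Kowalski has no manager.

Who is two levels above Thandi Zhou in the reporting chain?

Vesna Kowalski

Thandi Zhou reports to Alba Ahmed, and Alba Ahmed reports to Vesna Kowalski. So Thandi Zhou's skip-level manager is Vesna Kowalski.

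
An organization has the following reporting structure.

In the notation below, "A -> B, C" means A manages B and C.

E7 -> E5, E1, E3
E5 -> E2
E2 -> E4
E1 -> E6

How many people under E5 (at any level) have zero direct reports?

The only person in E5's organization with no one reporting to them is E4. That is 1.

1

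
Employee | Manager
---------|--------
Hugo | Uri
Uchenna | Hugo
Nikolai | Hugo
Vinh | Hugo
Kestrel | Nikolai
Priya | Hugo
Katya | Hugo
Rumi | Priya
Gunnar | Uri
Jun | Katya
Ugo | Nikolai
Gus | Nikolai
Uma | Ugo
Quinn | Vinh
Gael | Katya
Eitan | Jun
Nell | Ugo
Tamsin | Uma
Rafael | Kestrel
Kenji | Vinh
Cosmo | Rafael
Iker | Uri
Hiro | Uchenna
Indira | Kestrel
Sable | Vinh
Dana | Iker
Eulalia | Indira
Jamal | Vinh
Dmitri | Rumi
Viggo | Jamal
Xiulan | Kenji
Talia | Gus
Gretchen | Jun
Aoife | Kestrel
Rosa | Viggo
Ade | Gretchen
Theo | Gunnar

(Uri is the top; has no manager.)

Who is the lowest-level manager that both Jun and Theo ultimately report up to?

Uri

Jun's chain of managers is Katya, Hugo, Uri. Theo's chain of managers is Gunnar, Uri. The first manager that appears in both chains is Uri.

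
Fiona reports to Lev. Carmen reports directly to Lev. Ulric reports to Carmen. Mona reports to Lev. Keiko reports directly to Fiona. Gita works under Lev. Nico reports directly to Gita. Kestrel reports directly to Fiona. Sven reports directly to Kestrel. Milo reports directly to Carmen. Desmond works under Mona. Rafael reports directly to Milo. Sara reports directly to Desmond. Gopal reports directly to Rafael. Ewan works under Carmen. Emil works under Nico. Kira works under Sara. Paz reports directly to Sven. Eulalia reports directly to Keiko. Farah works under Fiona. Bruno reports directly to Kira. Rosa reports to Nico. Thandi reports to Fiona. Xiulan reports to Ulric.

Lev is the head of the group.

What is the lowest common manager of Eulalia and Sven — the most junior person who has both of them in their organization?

Fiona

Eulalia's chain of managers is Keiko, Fiona, Lev. Sven's chain of managers is Kestrel, Fiona, Lev. The first manager that appears in both chains is Fiona.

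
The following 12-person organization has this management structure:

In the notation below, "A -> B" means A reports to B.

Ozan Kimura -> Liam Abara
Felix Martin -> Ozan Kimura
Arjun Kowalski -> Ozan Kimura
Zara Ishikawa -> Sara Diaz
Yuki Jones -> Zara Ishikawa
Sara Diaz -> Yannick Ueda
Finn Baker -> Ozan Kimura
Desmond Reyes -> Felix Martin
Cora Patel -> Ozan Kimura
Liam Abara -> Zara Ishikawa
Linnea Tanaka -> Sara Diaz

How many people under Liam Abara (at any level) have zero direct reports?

The people in Liam Abara's organization with no one reporting to them are Cora Patel, Arjun Kowalski, Finn Baker, Desmond Reyes. That is 4.

4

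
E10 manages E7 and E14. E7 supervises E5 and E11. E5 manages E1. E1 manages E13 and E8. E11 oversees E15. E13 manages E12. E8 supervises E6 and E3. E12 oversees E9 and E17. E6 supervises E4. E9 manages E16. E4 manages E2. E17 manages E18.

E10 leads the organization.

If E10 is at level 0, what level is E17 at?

Chain from E17 up to E10: E17 → E12 → E13 → E1 → E5 → E7 → E10. That is 6 steps up, so E17 is 6 levels below E10.

6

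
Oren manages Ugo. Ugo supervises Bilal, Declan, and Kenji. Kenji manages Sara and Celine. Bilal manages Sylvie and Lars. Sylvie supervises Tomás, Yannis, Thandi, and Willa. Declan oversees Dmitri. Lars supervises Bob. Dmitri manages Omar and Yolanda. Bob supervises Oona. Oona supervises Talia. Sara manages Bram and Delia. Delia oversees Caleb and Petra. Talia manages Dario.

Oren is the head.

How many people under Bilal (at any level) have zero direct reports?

5

The people in Bilal's organization with no one reporting to them are Dario, Tomás, Yannis, Willa, Thandi. That is 5.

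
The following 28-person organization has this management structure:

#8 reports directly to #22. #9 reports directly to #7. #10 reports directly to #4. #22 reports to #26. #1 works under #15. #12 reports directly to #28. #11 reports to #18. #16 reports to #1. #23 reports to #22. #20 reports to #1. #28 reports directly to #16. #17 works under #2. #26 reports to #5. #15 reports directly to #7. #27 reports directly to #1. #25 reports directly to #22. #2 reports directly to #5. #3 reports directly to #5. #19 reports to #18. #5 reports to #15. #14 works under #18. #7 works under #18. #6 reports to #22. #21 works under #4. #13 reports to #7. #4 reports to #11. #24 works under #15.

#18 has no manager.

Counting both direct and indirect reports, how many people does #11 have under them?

#11 directly manages #4. Under #4: #21, #10 (2). That's 3 in total.

3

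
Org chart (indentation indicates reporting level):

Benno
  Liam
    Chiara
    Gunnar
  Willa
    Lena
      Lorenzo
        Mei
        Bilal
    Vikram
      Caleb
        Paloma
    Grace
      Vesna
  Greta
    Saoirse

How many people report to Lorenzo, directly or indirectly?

2

Lorenzo directly manages Mei, Bilal. Mei has no reports. Bilal has no reports. So Lorenzo's organization is 2 direct reports plus everyone under them: 1 + 1 = 2.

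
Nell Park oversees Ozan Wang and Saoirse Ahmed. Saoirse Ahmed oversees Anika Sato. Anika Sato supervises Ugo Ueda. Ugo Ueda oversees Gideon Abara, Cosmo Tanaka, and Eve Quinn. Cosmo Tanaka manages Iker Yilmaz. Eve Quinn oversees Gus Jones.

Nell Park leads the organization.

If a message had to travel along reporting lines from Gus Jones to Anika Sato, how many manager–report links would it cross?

3

Gus Jones is in Anika Sato's organization: the chain from Gus Jones up to Anika Sato is Gus Jones → Eve Quinn → Ugo Ueda → Anika Sato, which is 3 links.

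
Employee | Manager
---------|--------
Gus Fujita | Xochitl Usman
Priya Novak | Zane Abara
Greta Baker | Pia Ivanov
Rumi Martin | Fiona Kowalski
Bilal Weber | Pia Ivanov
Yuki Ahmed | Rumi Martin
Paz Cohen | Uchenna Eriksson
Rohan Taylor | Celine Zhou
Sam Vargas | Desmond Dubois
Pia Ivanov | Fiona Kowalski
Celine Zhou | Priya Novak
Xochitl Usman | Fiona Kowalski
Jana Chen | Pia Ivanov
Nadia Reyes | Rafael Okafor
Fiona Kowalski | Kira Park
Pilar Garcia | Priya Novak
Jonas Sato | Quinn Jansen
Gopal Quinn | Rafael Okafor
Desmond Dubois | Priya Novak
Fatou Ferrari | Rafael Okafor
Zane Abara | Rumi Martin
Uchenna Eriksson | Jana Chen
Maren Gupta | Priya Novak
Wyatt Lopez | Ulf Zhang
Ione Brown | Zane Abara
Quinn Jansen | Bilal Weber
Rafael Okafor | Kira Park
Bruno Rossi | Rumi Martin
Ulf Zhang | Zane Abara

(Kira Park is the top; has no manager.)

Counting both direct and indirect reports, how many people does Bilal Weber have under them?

2

Bilal Weber directly manages Quinn Jansen. Under Quinn Jansen: Jonas Sato (1). That's 2 in total.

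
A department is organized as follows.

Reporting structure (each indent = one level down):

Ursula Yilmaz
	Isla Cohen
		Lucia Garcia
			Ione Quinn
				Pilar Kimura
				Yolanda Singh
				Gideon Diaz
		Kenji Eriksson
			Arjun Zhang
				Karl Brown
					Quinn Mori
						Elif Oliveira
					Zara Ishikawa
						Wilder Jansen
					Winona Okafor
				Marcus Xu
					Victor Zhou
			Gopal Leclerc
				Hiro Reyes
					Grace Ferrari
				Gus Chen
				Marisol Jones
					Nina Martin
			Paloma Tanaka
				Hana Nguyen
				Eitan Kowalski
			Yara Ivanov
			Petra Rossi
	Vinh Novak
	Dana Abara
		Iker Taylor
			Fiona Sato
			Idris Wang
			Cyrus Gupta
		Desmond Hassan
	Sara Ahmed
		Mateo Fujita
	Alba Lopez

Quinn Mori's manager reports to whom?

Arjun Zhang

Quinn Mori reports to Karl Brown, and Karl Brown reports to Arjun Zhang. So Quinn Mori's skip-level manager is Arjun Zhang.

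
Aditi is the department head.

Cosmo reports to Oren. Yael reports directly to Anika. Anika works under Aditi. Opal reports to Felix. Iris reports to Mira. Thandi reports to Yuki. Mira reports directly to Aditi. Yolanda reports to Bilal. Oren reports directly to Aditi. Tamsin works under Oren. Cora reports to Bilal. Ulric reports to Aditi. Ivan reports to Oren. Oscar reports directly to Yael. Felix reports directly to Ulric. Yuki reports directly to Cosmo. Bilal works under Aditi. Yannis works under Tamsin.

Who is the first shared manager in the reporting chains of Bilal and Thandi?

Aditi

Bilal's chain of managers is Aditi. Thandi's chain of managers is Yuki, Cosmo, Oren, Aditi. The first manager that appears in both chains is Aditi.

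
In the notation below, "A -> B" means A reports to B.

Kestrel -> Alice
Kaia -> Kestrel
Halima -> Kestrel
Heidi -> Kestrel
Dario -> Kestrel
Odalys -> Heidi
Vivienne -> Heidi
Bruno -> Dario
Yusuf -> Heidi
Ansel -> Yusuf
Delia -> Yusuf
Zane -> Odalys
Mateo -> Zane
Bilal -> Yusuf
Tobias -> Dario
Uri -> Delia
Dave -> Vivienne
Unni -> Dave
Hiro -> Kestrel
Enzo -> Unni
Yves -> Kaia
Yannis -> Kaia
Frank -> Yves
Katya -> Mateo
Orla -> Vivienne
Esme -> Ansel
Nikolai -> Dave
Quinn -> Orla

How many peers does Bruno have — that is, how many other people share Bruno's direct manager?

Bruno reports to Dario. Dario's other direct reports are Tobias — 1 peer.

1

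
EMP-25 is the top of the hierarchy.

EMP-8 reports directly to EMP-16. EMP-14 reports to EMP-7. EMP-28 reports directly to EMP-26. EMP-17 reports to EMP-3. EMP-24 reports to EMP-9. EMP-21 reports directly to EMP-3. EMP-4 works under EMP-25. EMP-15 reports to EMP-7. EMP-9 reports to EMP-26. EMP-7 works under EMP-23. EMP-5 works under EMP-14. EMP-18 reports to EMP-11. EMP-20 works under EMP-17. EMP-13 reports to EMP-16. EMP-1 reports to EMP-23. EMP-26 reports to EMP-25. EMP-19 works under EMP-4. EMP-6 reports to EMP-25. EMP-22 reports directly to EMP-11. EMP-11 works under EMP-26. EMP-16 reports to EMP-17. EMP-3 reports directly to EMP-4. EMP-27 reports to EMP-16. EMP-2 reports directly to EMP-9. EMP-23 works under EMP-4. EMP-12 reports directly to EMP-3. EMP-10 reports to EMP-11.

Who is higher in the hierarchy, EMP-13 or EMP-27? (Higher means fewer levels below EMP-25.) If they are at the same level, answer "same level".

same level

Both EMP-13 and EMP-27 are 5 levels below EMP-25.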